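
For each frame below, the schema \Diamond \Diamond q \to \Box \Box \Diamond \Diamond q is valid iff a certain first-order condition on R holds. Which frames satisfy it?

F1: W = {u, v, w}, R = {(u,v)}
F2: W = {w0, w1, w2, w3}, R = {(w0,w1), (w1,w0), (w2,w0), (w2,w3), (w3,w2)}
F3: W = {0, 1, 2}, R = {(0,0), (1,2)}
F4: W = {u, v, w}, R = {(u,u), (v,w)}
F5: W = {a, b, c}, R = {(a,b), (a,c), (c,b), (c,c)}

F1, F3, F4

This is the axiom for a generalized confluence (Geach) condition; its first-order frame correspondent is \forall x \forall y \forall z ((x R^2 y \wedge x R^2 z) \to \exists w (y = w \wedge z R^2 w)).
F1: ✓.
F2: fails — w2R²w2, w2R²w1 but no w with w2=w and w1R²w.
F3: ✓.
F4: ✓.
F5: fails — aR²b, aR²b but no w with b=w and bR²w.
Valid on: F1, F3, F4.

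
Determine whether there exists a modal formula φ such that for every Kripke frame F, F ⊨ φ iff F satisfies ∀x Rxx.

Yes: it is reflexivity, defined by the T schema □r → r.

Yes — defined by □r → r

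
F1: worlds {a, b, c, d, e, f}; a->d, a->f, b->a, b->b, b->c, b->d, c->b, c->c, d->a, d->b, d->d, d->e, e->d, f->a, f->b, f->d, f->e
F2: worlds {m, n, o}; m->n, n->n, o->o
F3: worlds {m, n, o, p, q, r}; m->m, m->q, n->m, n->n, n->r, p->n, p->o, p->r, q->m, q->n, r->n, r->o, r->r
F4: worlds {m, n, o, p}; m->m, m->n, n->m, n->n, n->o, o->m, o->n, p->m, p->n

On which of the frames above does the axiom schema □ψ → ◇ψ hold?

F1, F2, F4

The schema corresponds to seriality: ∀x ∃y Rxy.
F1: satisfies the condition.
F2: satisfies the condition.
F3: fails — world o has no successor.
F4: satisfies the condition.
Valid on: F1, F2, F4.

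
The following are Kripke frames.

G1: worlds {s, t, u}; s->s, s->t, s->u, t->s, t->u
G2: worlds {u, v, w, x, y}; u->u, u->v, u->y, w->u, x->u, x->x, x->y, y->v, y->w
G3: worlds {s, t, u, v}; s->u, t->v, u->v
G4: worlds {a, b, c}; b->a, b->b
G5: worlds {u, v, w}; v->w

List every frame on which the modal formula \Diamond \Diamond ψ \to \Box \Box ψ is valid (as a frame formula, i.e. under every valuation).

The schema corresponds to a generalized confluence (Geach) condition: \forall x \forall y \forall z ((x R^2 y \wedge x R^2 z) \to \exists w (y = w \wedge z = w)).
G1: fails — sR²s, sR²t but s ≠ t.
G2: fails — uR²u, uR²v but u ≠ v.
G3: holds.
G4: fails — bR²a, bR²b but a ≠ b.
G5: holds.
Valid on: G3, G5.

G3, G5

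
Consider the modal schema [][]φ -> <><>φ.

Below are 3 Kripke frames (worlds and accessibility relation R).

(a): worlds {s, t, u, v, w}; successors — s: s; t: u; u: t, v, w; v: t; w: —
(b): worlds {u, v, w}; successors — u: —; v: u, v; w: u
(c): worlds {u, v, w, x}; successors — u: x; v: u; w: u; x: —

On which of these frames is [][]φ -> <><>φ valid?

none

The schema corresponds to a generalized confluence (Geach) condition: forall x exists w (x R^2 w & x R^2 w).
(a): fails — at w but no w* with wR²w* and wR²w*.
(b): fails — at u but no t with uR²t and uR²t.
(c): fails — at u but no t with uR²t and uR²t.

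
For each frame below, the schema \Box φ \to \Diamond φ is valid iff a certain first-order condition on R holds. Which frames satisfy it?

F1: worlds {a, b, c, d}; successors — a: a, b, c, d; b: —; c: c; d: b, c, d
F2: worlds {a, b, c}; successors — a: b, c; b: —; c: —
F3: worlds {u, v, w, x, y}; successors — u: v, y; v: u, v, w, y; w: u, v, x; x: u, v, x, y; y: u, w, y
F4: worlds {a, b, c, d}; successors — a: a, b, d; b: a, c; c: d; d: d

F3, F4

This is the axiom for seriality; its first-order frame correspondent is \forall x \exists y Rxy.
F1: fails — world b has no successor.
F2: fails — world b has no successor.
F3: condition met.
F4: condition met.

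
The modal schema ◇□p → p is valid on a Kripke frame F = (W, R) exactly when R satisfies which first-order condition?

symmetry

Equivalently (dual form): p → □◇p.
Suppose p→□◇p is valid. Take Rxy and set V(p)={x}. Then p at x, so □◇p at x, so ◇p at y, so some z with Ryz has p; z=x, i.e. Ryx.
Conversely, on a frame with symmetry the schema holds at every world under every valuation.
Frame condition: ∀x ∀y (Rxy → Ryx).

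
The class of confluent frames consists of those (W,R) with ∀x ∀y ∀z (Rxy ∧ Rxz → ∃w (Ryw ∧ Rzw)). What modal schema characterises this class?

A defining formula is ◇□s → □◇s (the .2 axiom).
Suppose ◇□s→□◇s is valid. Take Rxy, Rxz and set V(s)={w : Ryw}. Then □s at y so ◇□s at x, so □◇s at x, so ◇s at z, giving w with Rzw and Ryw.

◇□s → □◇s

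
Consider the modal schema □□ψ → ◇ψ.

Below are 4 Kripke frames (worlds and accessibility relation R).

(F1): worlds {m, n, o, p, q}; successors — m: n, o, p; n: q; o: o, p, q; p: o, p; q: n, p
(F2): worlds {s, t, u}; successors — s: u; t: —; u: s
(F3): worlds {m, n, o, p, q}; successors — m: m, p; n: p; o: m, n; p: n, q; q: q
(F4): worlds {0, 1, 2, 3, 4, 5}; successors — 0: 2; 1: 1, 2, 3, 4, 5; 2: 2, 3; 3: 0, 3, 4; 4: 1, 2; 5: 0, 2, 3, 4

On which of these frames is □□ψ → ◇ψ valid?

Frame correspondent (Sahlqvist): ∀x ∃w (xR²w ∧ xRw) — i.e. a generalized confluence (Geach) condition.
(F1): fails — at n but no w with nR²w and nRw.
(F2): fails — at s but no w with sR²w and sRw.
(F3): fails — at n but no w with nR²w and nRw.
(F4): holds.

(F4)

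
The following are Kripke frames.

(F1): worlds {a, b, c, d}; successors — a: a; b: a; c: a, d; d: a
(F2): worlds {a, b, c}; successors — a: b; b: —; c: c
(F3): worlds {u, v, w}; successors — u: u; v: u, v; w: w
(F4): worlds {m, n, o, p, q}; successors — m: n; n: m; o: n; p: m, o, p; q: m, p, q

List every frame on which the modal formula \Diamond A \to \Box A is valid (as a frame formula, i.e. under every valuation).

(F2)

Frame correspondent (Sahlqvist): \forall x \forall y \forall z (Rxy \wedge Rxz \to y = z) — i.e. partial functionality.
(F1): fails — c sees both a and d.
(F2): ✓.
(F3): fails — v sees both u and v.
(F4): fails — p sees both m and o.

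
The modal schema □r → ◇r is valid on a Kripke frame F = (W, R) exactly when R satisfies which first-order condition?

Suppose □r→◇r is valid. At any x set V(r)=W. Then □r at x, so ◇r at x, so x has a successor.

seriality: ∀x ∃y Rxy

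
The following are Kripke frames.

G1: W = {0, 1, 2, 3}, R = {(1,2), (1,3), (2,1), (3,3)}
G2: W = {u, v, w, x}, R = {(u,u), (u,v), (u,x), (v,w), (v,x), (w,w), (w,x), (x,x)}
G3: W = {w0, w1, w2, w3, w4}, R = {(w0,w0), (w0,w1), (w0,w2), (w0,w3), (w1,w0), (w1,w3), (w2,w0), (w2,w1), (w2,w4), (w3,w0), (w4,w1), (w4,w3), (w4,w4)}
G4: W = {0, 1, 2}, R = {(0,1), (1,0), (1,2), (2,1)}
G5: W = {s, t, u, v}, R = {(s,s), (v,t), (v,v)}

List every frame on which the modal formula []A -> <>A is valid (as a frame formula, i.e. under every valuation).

This is the axiom for seriality; its first-order frame correspondent is forall x exists y Rxy.
G1: fails — world 0 has no successor.
G2: holds.
G3: holds.
G4: holds.
G5: fails — world t has no successor.
Valid on: G2, G3, G4.

G2, G3, G4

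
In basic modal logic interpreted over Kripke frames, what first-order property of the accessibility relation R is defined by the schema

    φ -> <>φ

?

reflexivity

Replacing φ by ¬φ and contraposing gives the equivalent schema □φ → φ.
Suppose □φ→φ is valid. At any x set V(φ)={w : Rxw}. Then □φ holds at x, so φ holds at x, i.e. Rxx.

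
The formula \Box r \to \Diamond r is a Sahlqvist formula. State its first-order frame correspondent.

This schema is the D axiom.
Its frame correspondent is seriality — \forall x \exists y Rxy.

Seriality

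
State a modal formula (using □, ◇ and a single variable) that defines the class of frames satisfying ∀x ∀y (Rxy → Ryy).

□(□r → r)

This is shift-reflexivity; the standard corresponding axiom is T□: □(□r → r).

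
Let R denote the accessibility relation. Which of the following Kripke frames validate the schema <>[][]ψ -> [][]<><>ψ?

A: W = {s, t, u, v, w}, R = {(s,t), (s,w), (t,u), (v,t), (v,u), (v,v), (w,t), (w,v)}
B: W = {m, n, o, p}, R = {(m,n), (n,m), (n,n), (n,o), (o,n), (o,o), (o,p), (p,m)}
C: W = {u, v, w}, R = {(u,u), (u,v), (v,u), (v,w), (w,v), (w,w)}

B, C

The schema corresponds to a generalized confluence (Geach) condition: forall x forall y forall z ((xRy & x R^2 z) -> exists w (y R^2 w & z R^2 w)).
A: fails — sRt, sR²t but no w* with tR²w* and tR²w*.
B: ✓.
C: ✓.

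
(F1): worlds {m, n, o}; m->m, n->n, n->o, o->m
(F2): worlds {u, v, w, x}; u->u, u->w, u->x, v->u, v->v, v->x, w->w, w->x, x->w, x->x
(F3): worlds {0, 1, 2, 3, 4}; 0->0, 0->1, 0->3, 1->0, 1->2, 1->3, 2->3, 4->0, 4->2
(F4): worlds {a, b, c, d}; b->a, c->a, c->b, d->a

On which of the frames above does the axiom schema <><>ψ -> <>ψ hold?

(F4)

Frame correspondent (Sahlqvist): forall x forall y (x R^2 y -> exists w (y = w & xRw)) — i.e. a generalized confluence (Geach) condition.
(F1): fails — nR²m but no w with m=w and nRw.
(F2): fails — vR²w but no t with w=t and vRt.
(F3): fails — 0R²2 but no w with 2=w and 0Rw.
(F4): condition met.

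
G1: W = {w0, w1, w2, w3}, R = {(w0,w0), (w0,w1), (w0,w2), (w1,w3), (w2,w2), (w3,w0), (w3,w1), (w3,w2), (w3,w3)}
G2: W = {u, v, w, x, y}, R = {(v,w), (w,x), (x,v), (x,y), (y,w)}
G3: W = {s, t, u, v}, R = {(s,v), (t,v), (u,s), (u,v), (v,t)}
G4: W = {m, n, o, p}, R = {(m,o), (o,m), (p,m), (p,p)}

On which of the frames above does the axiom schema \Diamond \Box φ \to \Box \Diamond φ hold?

This is the axiom for convergence; its first-order frame correspondent is \forall x \forall y \forall z (Rxy \wedge Rxz \to \exists w (Ryw \wedge Rzw)).
G1: fails — Rw0w1 and Rw0w0 but w1 and w0 have no common successor.
G2: satisfies the condition.
G3: fails — Ruv and Rus but v and s have no common successor.
G4: fails — Rpm and Rpp but m and p have no common successor.
Valid on: G2.

G2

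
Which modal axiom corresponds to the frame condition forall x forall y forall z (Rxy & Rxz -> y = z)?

◇s → □s

A defining formula is ◇s → □s (the CD axiom).
Suppose ◇s→□s is valid. Take Rxy, Rxz and set V(s)={y}. Then ◇s at x, so □s at x, so s at z, i.e. z=y.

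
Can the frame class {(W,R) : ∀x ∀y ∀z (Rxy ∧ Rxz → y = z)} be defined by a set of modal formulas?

Yes — defined by ◇r → □r

This is a Sahlqvist condition; the CD axiom ◇r → □r defines it.
Suppose ◇r→□r is valid. Take Rxy, Rxz and set V(r)={y}. Then ◇r at x, so □r at x, so r at z, i.e. z=y.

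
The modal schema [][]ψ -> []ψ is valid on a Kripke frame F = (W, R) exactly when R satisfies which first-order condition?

Suppose □□ψ→□ψ is valid. Take Rxy and set V(ψ)={w : xR²w}. Then □□ψ at x, so □ψ at x, so ψ at y, i.e. ∃z(Rxz∧Rzy).
Conversely, any frame satisfying forall x forall y (Rxy -> exists z (Rxz & Rzy)) validates the schema.
So the correspondent is density.

density: forall x forall y (Rxy -> exists z (Rxz & Rzy))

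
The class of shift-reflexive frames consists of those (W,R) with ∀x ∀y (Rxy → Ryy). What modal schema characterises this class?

A defining formula is □(□p → p) (the T□ axiom).
Suppose □(□p→p) is valid. Take Rxy and set V(p)={w : Ryw}. Then at y, □p holds; since □(□p→p) at x, □p→p at y, so p at y, i.e. Ryy.

□(□p → p)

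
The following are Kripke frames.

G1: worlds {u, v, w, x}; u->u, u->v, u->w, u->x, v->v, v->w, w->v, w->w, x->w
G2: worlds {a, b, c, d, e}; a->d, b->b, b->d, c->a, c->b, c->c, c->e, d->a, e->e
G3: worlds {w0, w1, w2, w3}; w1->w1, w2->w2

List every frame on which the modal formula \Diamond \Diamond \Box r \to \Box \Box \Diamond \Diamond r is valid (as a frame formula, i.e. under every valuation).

Frame correspondent (Sahlqvist): \forall x \forall y \forall z ((x R^2 y \wedge x R^2 z) \to \exists w (yRw \wedge z R^2 w)) — i.e. a generalized confluence (Geach) condition.
G1: satisfies the condition.
G2: fails — aR²a, aR²a but no w with aRw and aR²w.
G3: satisfies the condition.
Valid on: G1, G3.

G1, G3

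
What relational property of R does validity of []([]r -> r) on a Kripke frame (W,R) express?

Shift-reflexivity

This schema is the T□ axiom.
Its frame correspondent is shift-reflexivity — forall x forall y (Rxy -> Ryy).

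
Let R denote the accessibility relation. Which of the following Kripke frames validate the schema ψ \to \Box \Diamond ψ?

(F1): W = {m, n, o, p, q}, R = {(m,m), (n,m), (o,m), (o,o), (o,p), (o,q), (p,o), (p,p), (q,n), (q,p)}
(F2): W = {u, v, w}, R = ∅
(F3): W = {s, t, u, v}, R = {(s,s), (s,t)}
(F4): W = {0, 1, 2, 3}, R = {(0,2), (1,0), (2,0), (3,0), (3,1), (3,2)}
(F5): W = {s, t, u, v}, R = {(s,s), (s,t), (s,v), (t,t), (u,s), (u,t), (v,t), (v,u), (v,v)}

(F2)

Frame correspondent (Sahlqvist): \forall x \forall y (Rxy \to Ryx) — i.e. symmetry.
(F1): fails — Rom but not Rmo.
(F2): holds.
(F3): fails — Rst but not Rts.
(F4): fails — R10 but not R01.
(F5): fails — Rut but not Rtu.
Valid on: (F2).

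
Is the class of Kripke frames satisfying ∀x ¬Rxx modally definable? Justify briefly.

If a class were modally definable it would be closed under surjective bounded morphisms (Goldblatt–Thomason).
The 2-cycle (worlds 0,1 with 0→1→0) is irreflexive, and the map sending every world to a single reflexive point • is a surjective bounded morphism (forth: every edge maps to (•,•); back: every world has a successor). So any modal formula valid on the 2-cycle is also valid on the reflexive point, which is not irreflexive.
So no modal formula (or set of formulas) defines exactly the irreflexive frames.

No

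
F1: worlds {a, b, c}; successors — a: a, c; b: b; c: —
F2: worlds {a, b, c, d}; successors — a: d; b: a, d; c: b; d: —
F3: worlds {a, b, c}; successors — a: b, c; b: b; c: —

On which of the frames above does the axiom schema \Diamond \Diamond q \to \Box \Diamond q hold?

none

This is the axiom for a generalized confluence (Geach) condition; its first-order frame correspondent is \forall x \forall y \forall z ((x R^2 y \wedge xRz) \to \exists w (y = w \wedge zRw)).
F1: fails — aR²a, aRc but no w with a=w and cRw.
F2: fails — bR²d, bRd but no w with d=w and dRw.
F3: fails — aR²b, aRc but no w with b=w and cRw.
Valid on no frame.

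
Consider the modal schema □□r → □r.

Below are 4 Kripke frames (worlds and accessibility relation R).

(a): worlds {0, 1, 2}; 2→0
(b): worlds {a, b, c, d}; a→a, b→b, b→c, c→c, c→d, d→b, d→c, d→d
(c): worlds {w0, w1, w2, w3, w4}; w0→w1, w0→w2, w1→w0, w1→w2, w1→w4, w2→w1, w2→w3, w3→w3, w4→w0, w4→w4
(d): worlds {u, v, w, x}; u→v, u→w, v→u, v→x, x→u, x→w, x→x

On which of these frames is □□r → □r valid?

Frame correspondent (Sahlqvist): ∀x ∀y (Rxy → ∃z (Rxz ∧ Rzy)) — i.e. density.
(a): fails — R20 but no z with R2z and Rz0.
(b): holds.
(c): fails — Rw2w1 but no z with Rw2z and Rzw1.
(d): fails — Ruv but no z with Ruz and Rzv.

(b)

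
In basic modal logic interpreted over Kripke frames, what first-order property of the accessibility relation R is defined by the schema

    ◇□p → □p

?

This is a form of the 5 axiom.
It corresponds to the Euclidean property: ∀x ∀y ∀z (Rxy ∧ Rxz → Ryz).

The Euclidean property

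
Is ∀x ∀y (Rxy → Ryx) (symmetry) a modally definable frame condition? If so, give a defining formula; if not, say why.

This is a Sahlqvist condition; the B axiom q → □◇q defines it.
Suppose q→□◇q is valid. Take Rxy and set V(q)={x}. Then q at x, so □◇q at x, so ◇q at y, so some z with Ryz has q; z=x, i.e. Ryx.

Definable; q → □◇q defines it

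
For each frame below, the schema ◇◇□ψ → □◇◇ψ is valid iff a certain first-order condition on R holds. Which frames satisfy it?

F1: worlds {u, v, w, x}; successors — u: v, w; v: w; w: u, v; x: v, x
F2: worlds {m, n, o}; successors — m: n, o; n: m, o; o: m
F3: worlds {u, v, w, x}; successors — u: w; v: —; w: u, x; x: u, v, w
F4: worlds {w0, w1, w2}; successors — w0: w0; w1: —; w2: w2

F4

The schema corresponds to a generalized confluence (Geach) condition: ∀x ∀y ∀z ((xR²y ∧ xRz) → ∃w (yRw ∧ zR²w)).
F1: fails — uR²v, uRv but no t with vRt and vR²t.
F2: fails — mR²o, mRo but no w with oRw and oR²w.
F3: fails — wR²u, wRu but no t with uRt and uR²t.
F4: ✓.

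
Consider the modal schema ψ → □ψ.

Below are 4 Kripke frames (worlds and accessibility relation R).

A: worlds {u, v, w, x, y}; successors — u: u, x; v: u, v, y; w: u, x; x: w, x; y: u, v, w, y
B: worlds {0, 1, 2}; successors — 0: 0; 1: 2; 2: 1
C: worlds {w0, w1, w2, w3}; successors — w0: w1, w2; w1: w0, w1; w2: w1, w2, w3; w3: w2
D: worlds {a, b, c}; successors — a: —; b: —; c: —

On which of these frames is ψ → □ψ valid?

This is the axiom for a generalized confluence (Geach) condition; its first-order frame correspondent is ∀x ∀z (xRz → ∃w (x = w ∧ z = w)).
A: fails — uRx but u ≠ x.
B: fails — 1R2 but 1 ≠ 2.
C: fails — w0Rw1 but w0 ≠ w1.
D: satisfies the condition.

D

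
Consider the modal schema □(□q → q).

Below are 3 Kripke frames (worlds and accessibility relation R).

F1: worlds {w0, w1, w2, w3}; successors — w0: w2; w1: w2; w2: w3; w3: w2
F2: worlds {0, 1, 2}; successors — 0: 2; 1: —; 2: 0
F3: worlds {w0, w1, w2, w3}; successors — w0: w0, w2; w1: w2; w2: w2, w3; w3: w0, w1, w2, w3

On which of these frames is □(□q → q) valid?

none

The schema corresponds to shift-reflexivity: ∀x ∀y (Rxy → Ryy).
F1: fails — Rw1w2 but not Rw2w2.
F2: fails — R20 but not R00.
F3: fails — Rw3w1 but not Rw1w1.
Valid on no frame.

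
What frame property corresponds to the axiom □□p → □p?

Suppose □□p→□p is valid. Take Rxy and set V(p)={w : xR²w}. Then □□p at x, so □p at x, so p at y, i.e. ∃z(Rxz∧Rzy).
The converse is a direct semantic check.
Frame condition: ∀x ∀y (Rxy → ∃z (Rxz ∧ Rzy)).

Density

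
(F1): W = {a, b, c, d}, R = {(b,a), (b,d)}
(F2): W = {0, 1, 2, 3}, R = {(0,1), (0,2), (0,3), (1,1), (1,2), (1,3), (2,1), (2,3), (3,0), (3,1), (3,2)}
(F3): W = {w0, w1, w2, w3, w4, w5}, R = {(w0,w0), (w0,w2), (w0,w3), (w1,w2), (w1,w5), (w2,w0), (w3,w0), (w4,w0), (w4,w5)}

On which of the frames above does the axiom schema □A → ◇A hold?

Frame correspondent (Sahlqvist): ∀x ∃y Rxy — i.e. seriality.
(F1): fails — world a has no successor.
(F2): ✓.
(F3): fails — world w5 has no successor.
Valid on: (F2).

(F2)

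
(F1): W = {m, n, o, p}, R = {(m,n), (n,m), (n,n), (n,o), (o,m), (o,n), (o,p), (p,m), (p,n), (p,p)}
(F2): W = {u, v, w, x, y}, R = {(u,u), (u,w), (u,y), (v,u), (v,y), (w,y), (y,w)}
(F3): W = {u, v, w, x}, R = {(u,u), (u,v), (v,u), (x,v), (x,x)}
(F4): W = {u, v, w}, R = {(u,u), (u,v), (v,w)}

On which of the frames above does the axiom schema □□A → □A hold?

This is the axiom for density; its first-order frame correspondent is ∀x ∀y (Rxy → ∃z (Rxz ∧ Rzy)).
(F1): condition met.
(F2): fails — Ryw but no z with Ryz and Rzw.
(F3): condition met.
(F4): fails — Rvw but no z with Rvz and Rzw.
Valid on: (F1), (F3).

(F1), (F3)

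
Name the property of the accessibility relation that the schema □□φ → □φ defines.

This is the C4 axiom.
Its frame correspondent is density — ∀x ∀y (Rxy → ∃z (Rxz ∧ Rzy)).

density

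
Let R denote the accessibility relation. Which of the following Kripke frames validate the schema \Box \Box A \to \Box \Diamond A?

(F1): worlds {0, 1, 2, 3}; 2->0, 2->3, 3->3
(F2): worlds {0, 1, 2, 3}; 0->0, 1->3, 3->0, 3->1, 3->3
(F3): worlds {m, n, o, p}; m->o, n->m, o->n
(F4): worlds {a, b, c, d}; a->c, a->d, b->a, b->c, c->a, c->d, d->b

The schema corresponds to a generalized confluence (Geach) condition: \forall x \forall z (xRz \to \exists w (x R^2 w \wedge zRw)).
(F1): fails — 2R0 but no w with 2R²w and 0Rw.
(F2): condition met.
(F3): condition met.
(F4): condition met.
Valid on: (F2), (F3), (F4).

(F2), (F3), (F4)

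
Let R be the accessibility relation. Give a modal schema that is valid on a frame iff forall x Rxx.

A defining formula is □q → q (the T axiom).
Suppose □q→q is valid. At any x set V(q)={w : Rxw}. Then □q holds at x, so q holds at x, i.e. Rxx.

□q → q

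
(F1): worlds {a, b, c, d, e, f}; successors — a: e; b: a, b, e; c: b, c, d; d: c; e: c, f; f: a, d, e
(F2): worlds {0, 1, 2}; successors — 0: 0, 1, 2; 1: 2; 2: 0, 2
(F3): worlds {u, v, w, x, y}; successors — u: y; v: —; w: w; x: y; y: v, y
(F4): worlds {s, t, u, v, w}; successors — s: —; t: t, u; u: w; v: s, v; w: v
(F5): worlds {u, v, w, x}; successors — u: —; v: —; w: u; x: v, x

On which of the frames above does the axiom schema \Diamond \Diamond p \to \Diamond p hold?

(F5)

The schema corresponds to transitivity: \forall x \forall y \forall z (Rxy \wedge Ryz \to Rxz).
(F1): fails — Rdc and Rcd but not Rdd.
(F2): fails — R12 and R20 but not R10.
(F3): fails — Ruy and Ryv but not Ruv.
(F4): fails — Ruw and Rwv but not Ruv.
(F5): holds.
Valid on: (F5).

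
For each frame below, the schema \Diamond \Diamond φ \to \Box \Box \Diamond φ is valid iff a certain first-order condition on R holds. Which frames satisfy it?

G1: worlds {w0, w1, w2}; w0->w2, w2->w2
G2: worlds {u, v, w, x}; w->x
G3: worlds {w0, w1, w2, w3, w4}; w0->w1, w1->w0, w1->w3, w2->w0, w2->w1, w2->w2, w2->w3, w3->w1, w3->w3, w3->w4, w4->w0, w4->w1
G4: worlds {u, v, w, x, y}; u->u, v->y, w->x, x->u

The schema corresponds to a generalized confluence (Geach) condition: \forall x \forall y \forall z ((x R^2 y \wedge x R^2 z) \to \exists w (y = w \wedge zRw)).
G1: holds.
G2: holds.
G3: fails — w0R²w0, w0R²w0 but no w with w0=w and w0Rw.
G4: holds.
Valid on: G1, G2, G4.

G1, G2, G4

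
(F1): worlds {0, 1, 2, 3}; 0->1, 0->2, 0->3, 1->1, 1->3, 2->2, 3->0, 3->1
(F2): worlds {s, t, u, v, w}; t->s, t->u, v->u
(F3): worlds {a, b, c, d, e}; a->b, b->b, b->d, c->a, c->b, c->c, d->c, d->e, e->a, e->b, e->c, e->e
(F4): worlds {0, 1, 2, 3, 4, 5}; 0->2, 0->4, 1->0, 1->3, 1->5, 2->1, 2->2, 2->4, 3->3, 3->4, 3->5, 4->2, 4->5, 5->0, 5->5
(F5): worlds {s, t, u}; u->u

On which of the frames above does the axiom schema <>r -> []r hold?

Frame correspondent (Sahlqvist): forall x forall y forall z (Rxy & Rxz -> y = z) — i.e. partial functionality.
(F1): fails — 0 sees both 1 and 2.
(F2): fails — t sees both s and u.
(F3): fails — b sees both b and d.
(F4): fails — 0 sees both 2 and 4.
(F5): satisfies the condition.
Valid on: (F5).

(F5)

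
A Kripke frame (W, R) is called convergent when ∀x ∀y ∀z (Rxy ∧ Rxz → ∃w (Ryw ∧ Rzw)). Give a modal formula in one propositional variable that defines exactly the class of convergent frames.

A defining formula is ◇□s → □◇s (the .2 axiom).
Suppose ◇□s→□◇s is valid. Take Rxy, Rxz and set V(s)={w : Ryw}. Then □s at y so ◇□s at x, so □◇s at x, so ◇s at z, giving w with Rzw and Ryw.

◇□s → □◇s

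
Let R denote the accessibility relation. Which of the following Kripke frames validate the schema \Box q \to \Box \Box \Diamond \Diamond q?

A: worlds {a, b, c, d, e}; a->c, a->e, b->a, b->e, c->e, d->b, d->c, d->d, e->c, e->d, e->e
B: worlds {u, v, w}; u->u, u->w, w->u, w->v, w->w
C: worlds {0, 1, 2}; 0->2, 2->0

A

The schema corresponds to a generalized confluence (Geach) condition: \forall x \forall z (x R^2 z \to \exists w (xRw \wedge z R^2 w)).
A: holds.
B: fails — uR²v but no t with uRt and vR²t.
C: fails — 0R²0 but no w with 0Rw and 0R²w.
Valid on: A.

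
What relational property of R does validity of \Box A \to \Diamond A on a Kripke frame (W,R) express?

seriality

Suppose □A→◇A is valid. At any x set V(A)=W. Then □A at x, so ◇A at x, so x has a successor.
Conversely, on a frame with seriality the schema holds at every world under every valuation.
So the correspondent is seriality.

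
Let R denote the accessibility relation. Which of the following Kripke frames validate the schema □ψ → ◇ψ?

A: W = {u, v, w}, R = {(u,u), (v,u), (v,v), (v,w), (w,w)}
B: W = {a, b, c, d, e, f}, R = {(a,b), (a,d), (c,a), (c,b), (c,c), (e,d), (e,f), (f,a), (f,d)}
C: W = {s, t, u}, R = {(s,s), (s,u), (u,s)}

This is the axiom for seriality; its first-order frame correspondent is ∀x ∃y Rxy.
A: holds.
B: fails — world b has no successor.
C: fails — world t has no successor.

A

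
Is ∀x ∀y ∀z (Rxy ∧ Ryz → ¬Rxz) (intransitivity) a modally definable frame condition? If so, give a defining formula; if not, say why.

No — not modally definable

Modal frame validity is preserved under surjective bounded morphisms.
The 3-cycle (worlds 0,1,2 with 0→1→2→0) is intransitive. Mapping every world to a single reflexive point • is a surjective bounded morphism; the reflexive point is not intransitive (R••∧R•• but R••).
Hence intransitivity is not modally definable.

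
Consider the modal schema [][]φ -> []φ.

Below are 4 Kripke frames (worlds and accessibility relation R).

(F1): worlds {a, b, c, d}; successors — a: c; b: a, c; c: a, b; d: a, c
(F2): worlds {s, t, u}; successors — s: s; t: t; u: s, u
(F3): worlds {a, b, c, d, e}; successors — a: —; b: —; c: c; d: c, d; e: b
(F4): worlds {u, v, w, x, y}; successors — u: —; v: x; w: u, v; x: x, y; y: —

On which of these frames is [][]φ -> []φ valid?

(F2)

Frame correspondent (Sahlqvist): forall x forall y (Rxy -> exists z (Rxz & Rzy)) — i.e. density.
(F1): fails — Rcb but no z with Rcz and Rzb.
(F2): satisfies the condition.
(F3): fails — Reb but no z with Rez and Rzb.
(F4): fails — Rwu but no z with Rwz and Rzu.
Valid on: (F2).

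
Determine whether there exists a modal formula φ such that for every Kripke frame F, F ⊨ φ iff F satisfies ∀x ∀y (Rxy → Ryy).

Definable; □(□r → r) defines it

The condition is shift-reflexivity. A defining modal formula is □(□r → r).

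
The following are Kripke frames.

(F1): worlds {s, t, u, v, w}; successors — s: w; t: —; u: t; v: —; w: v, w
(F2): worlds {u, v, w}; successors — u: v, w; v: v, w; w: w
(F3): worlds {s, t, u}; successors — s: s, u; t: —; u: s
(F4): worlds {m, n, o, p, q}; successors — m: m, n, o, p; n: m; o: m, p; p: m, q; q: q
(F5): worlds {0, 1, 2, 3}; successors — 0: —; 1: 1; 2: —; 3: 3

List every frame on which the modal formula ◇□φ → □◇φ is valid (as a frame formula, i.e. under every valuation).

(F2), (F3), (F5)

This is the axiom for convergence; its first-order frame correspondent is ∀x ∀y ∀z (Rxy ∧ Rxz → ∃w (Ryw ∧ Rzw)).
(F1): fails — Rut and Rut but t and t have no common successor.
(F2): satisfies the condition.
(F3): satisfies the condition.
(F4): fails — Rpm and Rpq but m and q have no common successor.
(F5): satisfies the condition.
Valid on: (F2), (F3), (F5).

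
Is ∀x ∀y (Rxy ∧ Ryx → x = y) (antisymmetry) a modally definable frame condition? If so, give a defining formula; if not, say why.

Any modally definable frame class is closed under surjective bounded morphisms.
The 4-cycle (worlds s,t,u,v with s→t→u→v→s) is antisymmetric. Sending even-indexed worlds to • and odd-indexed worlds to ∘ is a surjective bounded morphism onto the two-world frame with •↔∘, which is not antisymmetric.
So the class is not modally definable.

Not definable by any modal formula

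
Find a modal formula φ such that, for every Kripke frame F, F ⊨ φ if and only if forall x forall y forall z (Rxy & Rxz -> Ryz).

◇r → □◇r

A defining formula is ◇r → □◇r (the 5 axiom).
Suppose ◇r→□◇r is valid. Take Rxy, Rxz and set V(r)={y}. Then ◇r at x, so □◇r at x, so ◇r at z, so some w with Rzw has r; w=y, i.e. Rzy. By symmetry of the argument, Ryz.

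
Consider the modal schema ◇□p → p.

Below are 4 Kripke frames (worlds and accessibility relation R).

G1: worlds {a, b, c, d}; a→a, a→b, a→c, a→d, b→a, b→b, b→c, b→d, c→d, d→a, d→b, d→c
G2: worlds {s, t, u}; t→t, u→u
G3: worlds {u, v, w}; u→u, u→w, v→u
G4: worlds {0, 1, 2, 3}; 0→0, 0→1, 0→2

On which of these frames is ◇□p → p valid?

G2

This is the axiom for symmetry; its first-order frame correspondent is ∀x ∀y (Rxy → Ryx).
G1: fails — Rbc but not Rcb.
G2: holds.
G3: fails — Rvu but not Ruv.
G4: fails — R01 but not R10.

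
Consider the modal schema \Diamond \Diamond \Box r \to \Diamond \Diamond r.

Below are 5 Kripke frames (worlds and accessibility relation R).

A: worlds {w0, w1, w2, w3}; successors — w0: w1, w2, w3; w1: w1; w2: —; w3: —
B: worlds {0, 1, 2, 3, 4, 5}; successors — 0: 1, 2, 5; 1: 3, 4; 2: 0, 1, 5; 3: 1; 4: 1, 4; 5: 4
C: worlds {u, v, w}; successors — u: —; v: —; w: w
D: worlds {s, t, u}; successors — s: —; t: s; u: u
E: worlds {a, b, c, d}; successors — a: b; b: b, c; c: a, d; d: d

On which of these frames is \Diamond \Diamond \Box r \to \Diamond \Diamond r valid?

A, C, D

The schema corresponds to a generalized confluence (Geach) condition: \forall x \forall y (x R^2 y \to \exists w (yRw \wedge x R^2 w)).
A: ✓.
B: fails — 3R²3 but no w with 3Rw and 3R²w.
C: ✓.
D: ✓.
E: fails — aR²c but no w with cRw and aR²w.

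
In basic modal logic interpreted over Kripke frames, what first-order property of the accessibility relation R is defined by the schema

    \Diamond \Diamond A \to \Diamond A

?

This is frame-equivalent to □A → □□A (substitute ¬A for A and contrapose).
Suppose □A→□□A is valid. Take Rxy, Ryz and set V(A)={w : Rxw}. Then □A at x, so □□A at x, so □A at y, so A at z, i.e. Rxz.
Conversely, any frame satisfying \forall x \forall y \forall z (Rxy \wedge Ryz \to Rxz) validates the schema.
Frame condition: \forall x \forall y \forall z (Rxy \wedge Ryz \to Rxz).

transitivity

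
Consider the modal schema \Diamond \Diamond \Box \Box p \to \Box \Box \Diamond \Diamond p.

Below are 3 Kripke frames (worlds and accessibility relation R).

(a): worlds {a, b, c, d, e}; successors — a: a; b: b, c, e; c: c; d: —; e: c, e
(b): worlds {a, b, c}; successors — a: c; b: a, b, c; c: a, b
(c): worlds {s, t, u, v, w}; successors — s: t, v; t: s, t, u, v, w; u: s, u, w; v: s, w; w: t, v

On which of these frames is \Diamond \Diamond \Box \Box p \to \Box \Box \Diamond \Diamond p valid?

This is the axiom for a generalized confluence (Geach) condition; its first-order frame correspondent is \forall x \forall y \forall z ((x R^2 y \wedge x R^2 z) \to \exists w (y R^2 w \wedge z R^2 w)).
(a): condition met.
(b): condition met.
(c): condition met.

(a), (b), (c)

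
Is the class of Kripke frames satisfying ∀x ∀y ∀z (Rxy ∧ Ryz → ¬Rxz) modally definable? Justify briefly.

Modal frame validity is preserved under surjective bounded morphisms.
The 3-cycle (worlds s,t,u with s→t→u→s) is intransitive. Mapping every world to a single reflexive point • is a surjective bounded morphism; the reflexive point is not intransitive (R••∧R•• but R••).
So the class is not modally definable.

Not modally definable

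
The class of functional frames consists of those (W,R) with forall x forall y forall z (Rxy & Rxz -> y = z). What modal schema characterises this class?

This is partial functionality; the standard corresponding axiom is CD: ◇q → □q.
Suppose ◇q→□q is valid. Take Rxy, Rxz and set V(q)={y}. Then ◇q at x, so □q at x, so q at z, i.e. z=y.

◇q → □q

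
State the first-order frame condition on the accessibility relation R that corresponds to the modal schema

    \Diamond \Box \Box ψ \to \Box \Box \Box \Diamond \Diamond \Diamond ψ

\forall x \forall y \forall z ((xRy \wedge x R^3 z) \to \exists w (y R^2 w \wedge z R^3 w))

This is a Sahlqvist (Geach-type) schema ◇^1□^2ψ → □^3◇^3ψ.
First-order correspondent: \forall x \forall y \forall z ((xRy \wedge x R^3 z) \to \exists w (y R^2 w \wedge z R^3 w)).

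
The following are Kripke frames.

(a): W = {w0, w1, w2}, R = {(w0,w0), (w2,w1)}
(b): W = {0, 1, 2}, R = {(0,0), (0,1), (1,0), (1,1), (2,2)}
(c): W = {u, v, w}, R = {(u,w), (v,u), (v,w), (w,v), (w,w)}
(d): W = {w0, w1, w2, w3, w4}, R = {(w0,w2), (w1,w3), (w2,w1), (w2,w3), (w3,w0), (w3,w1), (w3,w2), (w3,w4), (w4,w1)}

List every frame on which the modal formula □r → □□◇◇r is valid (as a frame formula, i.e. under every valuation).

(a), (b), (c)

This is the axiom for a generalized confluence (Geach) condition; its first-order frame correspondent is ∀x ∀z (xR²z → ∃w (xRw ∧ zR²w)).
(a): ✓.
(b): ✓.
(c): ✓.
(d): fails — w1R²w1 but no w with w1Rw and w1R²w.
Valid on: (a), (b), (c).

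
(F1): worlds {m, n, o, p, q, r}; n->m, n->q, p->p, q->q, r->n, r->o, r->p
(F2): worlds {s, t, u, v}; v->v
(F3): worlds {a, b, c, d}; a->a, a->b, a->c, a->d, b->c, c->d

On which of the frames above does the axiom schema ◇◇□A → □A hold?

(F2)

Frame correspondent (Sahlqvist): ∀x ∀y ∀z ((xR²y ∧ xRz) → ∃w (yRw ∧ z = w)) — i.e. a generalized confluence (Geach) condition.
(F1): fails — nR²q, nRm but no w with qRw and m=w.
(F2): holds.
(F3): fails — aR²b, aRa but no w with bRw and a=w.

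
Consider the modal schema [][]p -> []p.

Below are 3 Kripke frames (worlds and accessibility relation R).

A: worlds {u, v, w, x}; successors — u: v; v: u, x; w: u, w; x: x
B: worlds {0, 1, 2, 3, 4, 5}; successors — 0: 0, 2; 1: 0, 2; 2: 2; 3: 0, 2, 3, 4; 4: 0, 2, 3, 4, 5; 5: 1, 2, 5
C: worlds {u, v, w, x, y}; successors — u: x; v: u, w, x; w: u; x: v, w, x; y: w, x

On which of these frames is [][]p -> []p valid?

The schema corresponds to density: forall x forall y (Rxy -> exists z (Rxz & Rzy)).
A: fails — Ruv but no z with Ruz and Rzv.
B: satisfies the condition.
C: fails — Rwu but no z with Rwz and Rzu.
Valid on: B.

B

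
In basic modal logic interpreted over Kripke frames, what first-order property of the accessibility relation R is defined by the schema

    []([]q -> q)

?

Shift-reflexivity

Suppose □(□q→q) is valid. Take Rxy and set V(q)={w : Ryw}. Then at y, □q holds; since □(□q→q) at x, □q→q at y, so q at y, i.e. Ryy.
Conversely, any frame satisfying forall x forall y (Rxy -> Ryy) validates the schema.
Frame condition: forall x forall y (Rxy -> Ryy).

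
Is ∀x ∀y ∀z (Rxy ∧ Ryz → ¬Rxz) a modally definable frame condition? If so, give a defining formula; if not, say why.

No

If a class were modally definable it would be closed under surjective bounded morphisms (Goldblatt–Thomason).
The 7-cycle (worlds w0,w1,w2,w3,w4,w5,w6 with w0→w1→w2→w3→w4→w5→w6→w0) is intransitive. Mapping every world to a single reflexive point • is a surjective bounded morphism; the reflexive point is not intransitive (R••∧R•• but R••).
So no modal formula (or set of formulas) defines exactly the intransitive frames.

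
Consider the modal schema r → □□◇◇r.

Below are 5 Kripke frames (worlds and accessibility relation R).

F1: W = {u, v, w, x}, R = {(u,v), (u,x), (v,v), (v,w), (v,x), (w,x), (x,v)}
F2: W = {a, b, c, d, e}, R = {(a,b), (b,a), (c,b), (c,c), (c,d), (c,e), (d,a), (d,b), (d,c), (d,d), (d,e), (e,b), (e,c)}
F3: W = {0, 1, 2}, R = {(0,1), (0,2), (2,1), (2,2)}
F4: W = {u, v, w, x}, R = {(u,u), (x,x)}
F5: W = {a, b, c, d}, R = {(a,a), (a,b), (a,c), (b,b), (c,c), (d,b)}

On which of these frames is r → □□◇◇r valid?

F4

This is the axiom for a generalized confluence (Geach) condition; its first-order frame correspondent is ∀x ∀z (xR²z → ∃w (x = w ∧ zR²w)).
F1: fails — uR²v but no t with u=t and vR²t.
F2: fails — cR²a but no w with c=w and aR²w.
F3: fails — 0R²1 but no w with 0=w and 1R²w.
F4: holds.
F5: fails — aR²b but no w with a=w and bR²w.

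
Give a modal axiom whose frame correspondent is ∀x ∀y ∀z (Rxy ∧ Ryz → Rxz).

This is transitivity; the standard corresponding axiom is 4: □q → □□q.

□q → □□q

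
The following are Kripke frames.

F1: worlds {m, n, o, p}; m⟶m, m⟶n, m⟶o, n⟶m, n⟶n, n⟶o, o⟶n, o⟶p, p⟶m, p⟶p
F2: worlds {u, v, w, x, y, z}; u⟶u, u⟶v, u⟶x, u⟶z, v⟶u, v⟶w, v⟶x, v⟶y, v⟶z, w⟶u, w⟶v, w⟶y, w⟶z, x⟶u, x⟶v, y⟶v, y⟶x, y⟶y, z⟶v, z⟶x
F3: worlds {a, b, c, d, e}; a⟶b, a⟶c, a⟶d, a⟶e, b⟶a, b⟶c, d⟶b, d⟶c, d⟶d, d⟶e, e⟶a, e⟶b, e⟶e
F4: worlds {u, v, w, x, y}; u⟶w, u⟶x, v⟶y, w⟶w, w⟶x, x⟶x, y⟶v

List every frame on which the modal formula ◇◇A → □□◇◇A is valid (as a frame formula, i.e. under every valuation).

The schema corresponds to a generalized confluence (Geach) condition: ∀x ∀y ∀z ((xR²y ∧ xR²z) → ∃w (y = w ∧ zR²w)).
F1: ✓.
F2: fails — uR²w, uR²v but no t with w=t and vR²t.
F3: fails — aR²a, aR²b but no w with a=w and bR²w.
F4: fails — uR²w, uR²x but no t with w=t and xR²t.

F1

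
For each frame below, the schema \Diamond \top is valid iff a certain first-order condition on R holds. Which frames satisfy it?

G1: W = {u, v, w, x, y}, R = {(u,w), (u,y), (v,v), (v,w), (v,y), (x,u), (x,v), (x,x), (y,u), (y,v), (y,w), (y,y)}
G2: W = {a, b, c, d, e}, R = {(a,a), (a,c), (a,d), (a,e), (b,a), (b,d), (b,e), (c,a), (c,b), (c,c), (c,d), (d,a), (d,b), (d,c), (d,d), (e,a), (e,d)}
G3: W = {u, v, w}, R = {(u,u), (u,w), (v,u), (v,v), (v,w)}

This is the axiom for seriality; its first-order frame correspondent is \forall x \exists y Rxy.
G1: fails — world w has no successor.
G2: holds.
G3: fails — world w has no successor.
Valid on: G2.

G2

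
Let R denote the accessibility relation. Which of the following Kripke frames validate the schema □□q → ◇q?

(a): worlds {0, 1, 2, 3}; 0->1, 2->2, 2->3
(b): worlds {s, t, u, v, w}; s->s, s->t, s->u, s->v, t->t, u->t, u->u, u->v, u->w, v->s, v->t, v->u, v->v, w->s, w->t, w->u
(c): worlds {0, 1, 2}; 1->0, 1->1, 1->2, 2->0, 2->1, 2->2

The schema corresponds to a generalized confluence (Geach) condition: ∀x ∃w (xR²w ∧ xRw).
(a): fails — at 0 but no w with 0R²w and 0Rw.
(b): ✓.
(c): fails — at 0 but no w with 0R²w and 0Rw.

(b)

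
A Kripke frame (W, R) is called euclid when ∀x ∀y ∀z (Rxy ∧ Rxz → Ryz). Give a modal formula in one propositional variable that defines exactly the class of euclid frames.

The condition is the Euclidean property. The 5 schema ◇s → □◇s defines it.
Suppose ◇s→□◇s is valid. Take Rxy, Rxz and set V(s)={y}. Then ◇s at x, so □◇s at x, so ◇s at z, so some w with Rzw has s; w=y, i.e. Rzy. By symmetry of the argument, Ryz.

◇s → □◇s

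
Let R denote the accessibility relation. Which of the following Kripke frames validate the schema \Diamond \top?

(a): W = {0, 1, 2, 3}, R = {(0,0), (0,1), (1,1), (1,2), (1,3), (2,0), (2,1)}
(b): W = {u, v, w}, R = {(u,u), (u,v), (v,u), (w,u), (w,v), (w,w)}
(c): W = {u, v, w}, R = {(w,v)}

(b)

Frame correspondent (Sahlqvist): \forall x \exists y Rxy — i.e. seriality.
(a): fails — world 3 has no successor.
(b): ✓.
(c): fails — world u has no successor.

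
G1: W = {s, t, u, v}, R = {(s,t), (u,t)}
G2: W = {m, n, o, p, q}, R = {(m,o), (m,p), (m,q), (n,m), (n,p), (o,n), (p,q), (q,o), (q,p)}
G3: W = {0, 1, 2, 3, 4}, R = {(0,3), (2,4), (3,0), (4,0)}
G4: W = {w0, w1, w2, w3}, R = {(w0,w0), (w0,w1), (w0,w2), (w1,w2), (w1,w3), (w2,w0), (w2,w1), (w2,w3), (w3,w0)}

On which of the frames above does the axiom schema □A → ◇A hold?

G2, G4

This is the axiom for seriality; its first-order frame correspondent is ∀x ∃y Rxy.
G1: fails — world t has no successor.
G2: condition met.
G3: fails — world 1 has no successor.
G4: condition met.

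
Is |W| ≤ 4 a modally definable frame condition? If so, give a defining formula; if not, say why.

If a class were modally definable it would be closed under disjoint unions (Goldblatt–Thomason).
Any modal formula valid on each of 5 disjoint one-world frames is valid on their disjoint union (validity is preserved under disjoint unions). Each one-world frame has |W|=1≤4, but the union has |W|=5.
Hence having at most 4 worlds is not modally definable.

No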